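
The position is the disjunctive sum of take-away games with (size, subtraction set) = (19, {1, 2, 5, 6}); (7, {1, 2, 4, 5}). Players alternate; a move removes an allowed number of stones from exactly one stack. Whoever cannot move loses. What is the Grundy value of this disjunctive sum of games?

3

Stack A, S = {1, 2, 5, 6}:
G(0) = 0
G(1) = mex{0} = 1
G(2) = mex{1,0} = 2
G(3) = mex{2,1} = 0
G(4) = mex{0,2} = 1
G(5) = mex{1,0,0} = 2
G(6) = mex{2,1,1,0} = 3
G(7) = mex{3,2,2,1} = 0
G(8) = mex{0,3,0,2} = 1
G(9) = mex{1,0,1,0} = 2
G(10) = mex{2,1,2,1} = 0
G(11) = mex{0,2,3,2} = 1
G(12) = mex{1,0,0,3} = 2
G(13) = mex{2,1,1,0} = 3
G(14) = mex{3,2,2,1} = 0
G(15) = mex{0,3,0,2} = 1
G(16) = mex{1,0,1,0} = 2
G(17) = mex{2,1,2,1} = 0
G(18) = mex{0,2,3,2} = 1
G(19) = mex{1,0,0,3} = 2
G_A(19) = 2.
Stack B, S = {1, 2, 4, 5}:
G(0) = 0
G(1) = mex{0} = 1
G(2) = mex{1,0} = 2
G(3) = mex{2,1} = 0
G(4) = mex{0,2,0} = 1
G(5) = mex{1,0,1,0} = 2
G(6) = mex{2,1,2,1} = 0
G(7) = mex{0,2,0,2} = 1
G_B(7) = 1.
Combined Grundy value = 2 ⊕ 1 = 3.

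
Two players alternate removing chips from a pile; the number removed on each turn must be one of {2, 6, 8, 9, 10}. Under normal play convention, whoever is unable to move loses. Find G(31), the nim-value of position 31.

n :  0  1  2  3  4  5  6  7  8  9 10 11 12 13 14 15 16 17 18 19 20 21 22 23 24 25 26 27 28 29 30 31
G :  0  0  1  1  0  0  1  1  2  2  3  3  2  2  3  3  0  0  1  1  0  0  1  1  2  2  3  3  2  2  3  3

3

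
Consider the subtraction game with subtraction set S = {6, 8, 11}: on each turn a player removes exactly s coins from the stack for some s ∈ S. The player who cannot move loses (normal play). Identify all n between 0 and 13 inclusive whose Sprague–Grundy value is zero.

0, 1, 2, 3, 4, 5

n :  0  1  2  3  4  5  6  7  8  9 10 11 12 13
G :  0  0  0  0  0  0  1  1  1  1  1  1  2  2
P-positions are exactly the n with G(n) = 0.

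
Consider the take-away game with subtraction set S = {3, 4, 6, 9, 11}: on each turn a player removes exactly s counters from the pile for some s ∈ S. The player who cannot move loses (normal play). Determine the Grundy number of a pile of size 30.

0

n :  0  1  2  3  4  5  6  7  8  9 10 11 12 13 14 15 16 17 18 19 20 21 22 23 24 25 26 27 28 29 30
G :  0  0  0  1  1  1  2  2  2  3  3  3  4  4  0  0  0  1  1  1  2  2  2  3  3  3  4  4  0  0  0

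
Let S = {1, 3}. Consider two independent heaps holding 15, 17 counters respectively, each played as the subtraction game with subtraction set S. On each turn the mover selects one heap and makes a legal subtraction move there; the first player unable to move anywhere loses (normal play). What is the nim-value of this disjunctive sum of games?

All heaps use S = {1, 3}:
n :  0  1  2  3  4  5  6  7  8  9 10 11 12 13 14 15 16 17
G :  0  1  0  1  0  1  0  1  0  1  0  1  0  1  0  1  0  1
Heap A: G(15) = 1.
Heap B: G(17) = 1.
Combined Grundy value = 1 ⊕ 1 = 0.

0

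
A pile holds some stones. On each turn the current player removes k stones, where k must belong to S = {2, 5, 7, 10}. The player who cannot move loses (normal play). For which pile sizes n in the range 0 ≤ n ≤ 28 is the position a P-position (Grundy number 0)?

n :  0  1  2  3  4  5  6  7  8  9 10 11 12 13 14 15 16 17 18 19 20 21 22 23 24 25 26 27 28
G :  0  0  1  1  0  2  1  3  2  2  3  3  0  0  1  1  0  2  1  3  2  2  3  3  0  0  1  1  0
P-positions are exactly the n with G(n) = 0.

0, 1, 4, 12, 13, 16, 24, 25, 28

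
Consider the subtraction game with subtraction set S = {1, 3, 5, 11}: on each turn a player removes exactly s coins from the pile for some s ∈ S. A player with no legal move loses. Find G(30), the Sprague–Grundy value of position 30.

0

n :  0  1  2  3  4  5  6  7  8  9 10 11 12 13 14 15 16 17 18 19 20 21 22 23 24 25 26 27 28 29 30
G :  0  1  0  1  0  1  0  1  0  1  0  1  0  1  0  1  0  1  0  1  0  1  0  1  0  1  0  1  0  1  0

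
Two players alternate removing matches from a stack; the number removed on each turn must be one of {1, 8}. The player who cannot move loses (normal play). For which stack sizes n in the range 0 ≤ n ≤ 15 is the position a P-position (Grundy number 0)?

0, 2, 4, 6, 9, 11, 13, 15

G(0) = 0
G(1) = mex{0} = 1
G(2) = mex{1} = 0
G(3) = mex{0} = 1
G(4) = mex{1} = 0
G(5) = mex{0} = 1
G(6) = mex{1} = 0
G(7) = mex{0} = 1
G(8) = mex{1,0} = 2
G(9) = mex{2,1} = 0
G(10) = mex{0,0} = 1
G(11) = mex{1,1} = 0
G(12) = mex{0,0} = 1
G(13) = mex{1,1} = 0
G(14) = mex{0,0} = 1
G(15) = mex{1,1} = 0
P-positions are exactly the n with G(n) = 0.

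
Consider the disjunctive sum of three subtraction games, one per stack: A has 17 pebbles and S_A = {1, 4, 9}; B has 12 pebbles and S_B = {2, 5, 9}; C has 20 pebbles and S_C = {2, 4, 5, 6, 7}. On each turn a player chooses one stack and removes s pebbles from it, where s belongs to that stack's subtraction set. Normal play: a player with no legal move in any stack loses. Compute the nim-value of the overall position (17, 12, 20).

Stack A, S = {1, 4, 9}:
n :  0  1  2  3  4  5  6  7  8  9 10 11 12 13 14 15 16 17
G :  0  1  0  1  2  0  1  0  1  2  0  1  0  1  2  0  1  0
G_A(17) = 0.
Stack B, S = {2, 5, 9}:
G(0) = 0
G(1) = mex{} = 0
G(2) = mex{0} = 1
G(3) = mex{0} = 1
G(4) = mex{1} = 0
G(5) = mex{1,0} = 2
G(6) = mex{0,0} = 1
G(7) = mex{2,1} = 0
G(8) = mex{1,1} = 0
G(9) = mex{0,0,0} = 1
G(10) = mex{0,2,0} = 1
G(11) = mex{1,1,1} = 0
G(12) = mex{1,0,1} = 2
G_B(12) = 2.
Stack C, S = {2, 4, 5, 6, 7}:
G(0) = 0
G(1) = mex{} = 0
G(2) = mex{0} = 1
G(3) = mex{0} = 1
G(4) = mex{1,0} = 2
G(5) = mex{1,0,0} = 2
G(6) = mex{2,1,0,0} = 3
G(7) = mex{2,1,1,0,0} = 3
G(8) = mex{3,2,1,1,0} = 4
G(9) = mex{3,2,2,1,1} = 0
G(10) = mex{4,3,2,2,1} = 0
G(11) = mex{0,3,3,2,2} = 1
G(12) = mex{0,4,3,3,2} = 1
G(13) = mex{1,0,4,3,3} = 2
G(14) = mex{1,0,0,4,3} = 2
G(15) = mex{2,1,0,0,4} = 3
G(16) = mex{2,1,1,0,0} = 3
G(17) = mex{3,2,1,1,0} = 4
G(18) = mex{3,2,2,1,1} = 0
G(19) = mex{4,3,2,2,1} = 0
G(20) = mex{0,3,3,2,2} = 1
G_C(20) = 1.
Combined Grundy value = 0 ⊕ 2 ⊕ 1 = 3.

3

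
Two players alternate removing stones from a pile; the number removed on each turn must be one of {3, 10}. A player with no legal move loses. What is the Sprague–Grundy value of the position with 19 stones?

0

G(0) = 0
G(1) = mex{} = 0
G(2) = mex{} = 0
G(3) = mex{0} = 1
G(4) = mex{0} = 1
G(5) = mex{0} = 1
G(6) = mex{1} = 0
G(7) = mex{1} = 0
G(8) = mex{1} = 0
G(9) = mex{0} = 1
G(10) = mex{0,0} = 1
G(11) = mex{0,0} = 1
G(12) = mex{1,0} = 2
G(13) = mex{1,1} = 0
G(14) = mex{1,1} = 0
G(15) = mex{2,1} = 0
G(16) = mex{0,0} = 1
G(17) = mex{0,0} = 1
G(18) = mex{0,0} = 1
G(19) = mex{1,1} = 0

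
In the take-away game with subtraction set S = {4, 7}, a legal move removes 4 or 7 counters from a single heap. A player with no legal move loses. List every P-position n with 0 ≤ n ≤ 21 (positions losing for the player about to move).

0, 1, 2, 3, 11, 12, 13, 14

G(0) = 0
G(1) = mex{} = 0
G(2) = mex{} = 0
G(3) = mex{} = 0
G(4) = mex{0} = 1
G(5) = mex{0} = 1
G(6) = mex{0} = 1
G(7) = mex{0,0} = 1
G(8) = mex{1,0} = 2
G(9) = mex{1,0} = 2
G(10) = mex{1,0} = 2
G(11) = mex{1,1} = 0
G(12) = mex{2,1} = 0
G(13) = mex{2,1} = 0
G(14) = mex{2,1} = 0
G(15) = mex{0,2} = 1
G(16) = mex{0,2} = 1
G(17) = mex{0,2} = 1
G(18) = mex{0,0} = 1
G(19) = mex{1,0} = 2
G(20) = mex{1,0} = 2
G(21) = mex{1,0} = 2
P-positions are exactly the n with G(n) = 0.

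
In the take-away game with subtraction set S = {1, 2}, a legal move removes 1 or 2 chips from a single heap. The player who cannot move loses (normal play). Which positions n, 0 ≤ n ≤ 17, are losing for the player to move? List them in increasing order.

G(0) = 0
G(1) = mex{0} = 1
G(2) = mex{1,0} = 2
G(3) = mex{2,1} = 0
G(4) = mex{0,2} = 1
G(5) = mex{1,0} = 2
G(6) = mex{2,1} = 0
G(7) = mex{0,2} = 1
G(8) = mex{1,0} = 2
G(9) = mex{2,1} = 0
G(10) = mex{0,2} = 1
G(11) = mex{1,0} = 2
G(12) = mex{2,1} = 0
G(13) = mex{0,2} = 1
G(14) = mex{1,0} = 2
G(15) = mex{2,1} = 0
G(16) = mex{0,2} = 1
G(17) = mex{1,0} = 2
P-positions are exactly the n with G(n) = 0.

0, 3, 6, 9, 12, 15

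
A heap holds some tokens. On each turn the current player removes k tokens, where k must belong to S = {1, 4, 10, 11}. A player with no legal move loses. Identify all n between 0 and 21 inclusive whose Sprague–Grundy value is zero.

0, 2, 5, 7, 14, 19, 21

n :  0  1  2  3  4  5  6  7  8  9 10 11 12 13 14 15 16 17 18 19 20 21
G :  0  1  0  1  2  0  1  0  1  2  3  2  3  4  0  1  2  3  2  0  1  0
P-positions are exactly the n with G(n) = 0.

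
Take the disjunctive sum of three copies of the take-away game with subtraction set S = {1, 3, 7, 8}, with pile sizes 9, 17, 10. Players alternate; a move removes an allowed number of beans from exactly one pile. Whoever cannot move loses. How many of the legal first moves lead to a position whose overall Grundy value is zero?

All piles use S = {1, 3, 7, 8}:
G(0) = 0
G(1) = mex{0} = 1
G(2) = mex{1} = 0
G(3) = mex{0,0} = 1
G(4) = mex{1,1} = 0
G(5) = mex{0,0} = 1
G(6) = mex{1,1} = 0
G(7) = mex{0,0,0} = 1
G(8) = mex{1,1,1,0} = 2
G(9) = mex{2,0,0,1} = 3
G(10) = mex{3,1,1,0} = 2
G(11) = mex{2,2,0,1} = 3
G(12) = mex{3,3,1,0} = 2
G(13) = mex{2,2,0,1} = 3
G(14) = mex{3,3,1,0} = 2
G(15) = mex{2,2,2,1} = 0
G(16) = mex{0,3,3,2} = 1
G(17) = mex{1,2,2,3} = 0
Pile A: G(9) = 3.
Pile B: G(17) = 0.
Pile C: G(10) = 2.
Combined Grundy value = 3 ⊕ 0 ⊕ 2 = 1.
A winning move leaves total XOR = 0, i.e. changes one component's Grundy value g to g ⊕ X where X is the current total.
Pile A: need g' = 3⊕1 = 2. Options: 9−1→G=2, 9−3→G=0, 9−7→G=0, 9−8→G=1. Hits: 1.
Pile B: need g' = 0⊕1 = 1. Options: 17−1→G=1, 17−3→G=2, 17−7→G=2, 17−8→G=3. Hits: 1.
Pile C: need g' = 2⊕1 = 3. Options: 10−1→G=3, 10−3→G=1, 10−7→G=1, 10−8→G=0. Hits: 1.

3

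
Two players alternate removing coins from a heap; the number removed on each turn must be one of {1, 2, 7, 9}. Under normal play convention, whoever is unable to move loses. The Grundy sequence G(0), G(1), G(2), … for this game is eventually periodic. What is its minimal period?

n :  0  1  2  3  4  5  6  7  8  9 10 11 12 13 14 15 16 17 18 19 20 21 22 23
G :  0  1  2  0  1  2  0  1  2  3  4  0  1  2  0  1  2  0  1  2  3  4  0  1
G(n+11) = G(n) holds for n = 0,…,8 (a full window of length max(S) = 9), so the sequence is purely periodic with period 11.

11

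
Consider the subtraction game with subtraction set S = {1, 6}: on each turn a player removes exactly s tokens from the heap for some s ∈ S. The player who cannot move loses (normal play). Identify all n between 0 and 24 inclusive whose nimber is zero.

G(0) = 0
G(1) = mex{0} = 1
G(2) = mex{1} = 0
G(3) = mex{0} = 1
G(4) = mex{1} = 0
G(5) = mex{0} = 1
G(6) = mex{1,0} = 2
G(7) = mex{2,1} = 0
G(8) = mex{0,0} = 1
G(9) = mex{1,1} = 0
G(10) = mex{0,0} = 1
G(11) = mex{1,1} = 0
G(12) = mex{0,2} = 1
G(13) = mex{1,0} = 2
G(14) = mex{2,1} = 0
G(15) = mex{0,0} = 1
G(16) = mex{1,1} = 0
G(17) = mex{0,0} = 1
G(18) = mex{1,1} = 0
G(19) = mex{0,2} = 1
G(20) = mex{1,0} = 2
G(21) = mex{2,1} = 0
G(22) = mex{0,0} = 1
G(23) = mex{1,1} = 0
G(24) = mex{0,0} = 1
P-positions are exactly the n with G(n) = 0.

0, 2, 4, 7, 9, 11, 14, 16, 18, 21, 23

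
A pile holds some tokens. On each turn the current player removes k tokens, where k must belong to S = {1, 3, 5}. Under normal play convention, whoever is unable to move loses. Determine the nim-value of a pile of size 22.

n :  0  1  2  3  4  5  6  7  8  9 10 11 12 13 14 15 16 17 18 19 20 21 22
G :  0  1  0  1  0  1  0  1  0  1  0  1  0  1  0  1  0  1  0  1  0  1  0

0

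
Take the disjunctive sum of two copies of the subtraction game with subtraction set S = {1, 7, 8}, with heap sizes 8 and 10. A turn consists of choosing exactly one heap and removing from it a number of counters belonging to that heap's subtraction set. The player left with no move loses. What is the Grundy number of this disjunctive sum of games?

0

All heaps use S = {1, 7, 8}:
G(0) = 0
G(1) = mex{0} = 1
G(2) = mex{1} = 0
G(3) = mex{0} = 1
G(4) = mex{1} = 0
G(5) = mex{0} = 1
G(6) = mex{1} = 0
G(7) = mex{0,0} = 1
G(8) = mex{1,1,0} = 2
G(9) = mex{2,0,1} = 3
G(10) = mex{3,1,0} = 2
Heap A: G(8) = 2.
Heap B: G(10) = 2.
Combined Grundy value = 2 ⊕ 2 = 0.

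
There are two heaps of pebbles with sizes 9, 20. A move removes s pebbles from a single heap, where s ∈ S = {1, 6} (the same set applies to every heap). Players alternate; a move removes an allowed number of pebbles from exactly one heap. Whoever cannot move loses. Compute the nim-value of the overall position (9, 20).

All heaps use S = {1, 6}:
n :  0  1  2  3  4  5  6  7  8  9 10 11 12 13 14 15 16 17 18 19 20
G :  0  1  0  1  0  1  2  0  1  0  1  0  1  2  0  1  0  1  0  1  2
Heap A: G(9) = 0.
Heap B: G(20) = 2.
Combined Grundy value = 0 ⊕ 2 = 2.

2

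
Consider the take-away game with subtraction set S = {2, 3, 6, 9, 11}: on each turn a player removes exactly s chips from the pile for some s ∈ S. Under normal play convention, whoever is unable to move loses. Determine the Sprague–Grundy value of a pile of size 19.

1

G(0) = 0
G(1) = mex{} = 0
G(2) = mex{0} = 1
G(3) = mex{0,0} = 1
G(4) = mex{1,0} = 2
G(5) = mex{1,1} = 0
G(6) = mex{2,1,0} = 3
G(7) = mex{0,2,0} = 1
G(8) = mex{3,0,1} = 2
G(9) = mex{1,3,1,0} = 2
G(10) = mex{2,1,2,0} = 3
G(11) = mex{2,2,0,1,0} = 3
G(12) = mex{3,2,3,1,0} = 4
G(13) = mex{3,3,1,2,1} = 0
G(14) = mex{4,3,2,0,1} = 5
G(15) = mex{0,4,2,3,2} = 1
G(16) = mex{5,0,3,1,0} = 2
G(17) = mex{1,5,3,2,3} = 0
G(18) = mex{2,1,4,2,1} = 0
G(19) = mex{0,2,0,3,2} = 1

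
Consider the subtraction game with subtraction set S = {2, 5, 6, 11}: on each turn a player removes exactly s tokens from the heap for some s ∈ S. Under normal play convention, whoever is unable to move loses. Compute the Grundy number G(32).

n :  0  1  2  3  4  5  6  7  8  9 10 11 12 13 14 15 16 17 18 19 20 21 22 23 24 25 26 27 28 29 30 31 32
G :  0  0  1  1  0  2  1  3  0  2  1  3  2  2  3  3  0  0  1  1  0  2  1  3  0  2  1  3  2  2  3  3  0

0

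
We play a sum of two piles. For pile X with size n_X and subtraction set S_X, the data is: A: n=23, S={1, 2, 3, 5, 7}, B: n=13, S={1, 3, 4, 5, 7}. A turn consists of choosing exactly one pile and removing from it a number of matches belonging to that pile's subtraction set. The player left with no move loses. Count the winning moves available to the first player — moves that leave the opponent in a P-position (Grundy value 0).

Pile A, S = {1, 2, 3, 5, 7}:
n :  0  1  2  3  4  5  6  7  8  9 10 11 12 13 14 15 16 17 18 19 20 21 22 23
G :  0  1  2  3  0  1  2  3  0  1  2  3  0  1  2  3  0  1  2  3  0  1  2  3
G_A(23) = 3.
Pile B, S = {1, 3, 4, 5, 7}:
G(0) = 0
G(1) = mex{0} = 1
G(2) = mex{1} = 0
G(3) = mex{0,0} = 1
G(4) = mex{1,1,0} = 2
G(5) = mex{2,0,1,0} = 3
G(6) = mex{3,1,0,1} = 2
G(7) = mex{2,2,1,0,0} = 3
G(8) = mex{3,3,2,1,1} = 0
G(9) = mex{0,2,3,2,0} = 1
G(10) = mex{1,3,2,3,1} = 0
G(11) = mex{0,0,3,2,2} = 1
G(12) = mex{1,1,0,3,3} = 2
G(13) = mex{2,0,1,0,2} = 3
G_B(13) = 3.
Combined Grundy value = 3 ⊕ 3 = 0.
A winning move leaves total XOR = 0, i.e. changes one component's Grundy value g to g ⊕ X where X is the current total.
Pile A: target g' = 3⊕0 = 3, but every legal move changes the Grundy value (mex property), so 0 moves.
Pile B: target g' = 3⊕0 = 3, but every legal move changes the Grundy value (mex property), so 0 moves.

0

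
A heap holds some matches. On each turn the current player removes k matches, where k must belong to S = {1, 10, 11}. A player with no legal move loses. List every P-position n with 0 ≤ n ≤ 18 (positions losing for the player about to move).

0, 2, 4, 6, 8

G(0) = 0
G(1) = mex{0} = 1
G(2) = mex{1} = 0
G(3) = mex{0} = 1
G(4) = mex{1} = 0
G(5) = mex{0} = 1
G(6) = mex{1} = 0
G(7) = mex{0} = 1
G(8) = mex{1} = 0
G(9) = mex{0} = 1
G(10) = mex{1,0} = 2
G(11) = mex{2,1,0} = 3
G(12) = mex{3,0,1} = 2
G(13) = mex{2,1,0} = 3
G(14) = mex{3,0,1} = 2
G(15) = mex{2,1,0} = 3
G(16) = mex{3,0,1} = 2
G(17) = mex{2,1,0} = 3
G(18) = mex{3,0,1} = 2
P-positions are exactly the n with G(n) = 0.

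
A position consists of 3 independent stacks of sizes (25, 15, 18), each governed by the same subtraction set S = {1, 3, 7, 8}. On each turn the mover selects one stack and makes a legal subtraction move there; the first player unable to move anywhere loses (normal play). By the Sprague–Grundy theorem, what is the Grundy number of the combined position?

3

All stacks use S = {1, 3, 7, 8}:
n :  0  1  2  3  4  5  6  7  8  9 10 11 12 13 14 15 16 17 18 19 20 21 22 23 24 25
G :  0  1  0  1  0  1  0  1  2  3  2  3  2  3  2  0  1  0  1  0  1  0  1  2  3  2
Stack A: G(25) = 2.
Stack B: G(15) = 0.
Stack C: G(18) = 1.
Combined Grundy value = 2 ⊕ 0 ⊕ 1 = 3.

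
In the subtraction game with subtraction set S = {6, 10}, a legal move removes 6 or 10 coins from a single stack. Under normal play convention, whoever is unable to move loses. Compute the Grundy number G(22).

1

G(0) = 0
G(1) = mex{} = 0
G(2) = mex{} = 0
G(3) = mex{} = 0
G(4) = mex{} = 0
G(5) = mex{} = 0
G(6) = mex{0} = 1
G(7) = mex{0} = 1
G(8) = mex{0} = 1
G(9) = mex{0} = 1
G(10) = mex{0,0} = 1
G(11) = mex{0,0} = 1
G(12) = mex{1,0} = 2
G(13) = mex{1,0} = 2
G(14) = mex{1,0} = 2
G(15) = mex{1,0} = 2
G(16) = mex{1,1} = 0
G(17) = mex{1,1} = 0
G(18) = mex{2,1} = 0
G(19) = mex{2,1} = 0
G(20) = mex{2,1} = 0
G(21) = mex{2,1} = 0
G(22) = mex{0,2} = 1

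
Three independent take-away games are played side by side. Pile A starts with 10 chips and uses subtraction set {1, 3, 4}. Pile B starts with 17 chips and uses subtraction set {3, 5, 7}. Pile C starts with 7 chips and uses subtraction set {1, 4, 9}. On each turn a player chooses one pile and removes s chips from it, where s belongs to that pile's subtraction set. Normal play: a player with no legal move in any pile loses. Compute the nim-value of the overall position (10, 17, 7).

3

Pile A, S = {1, 3, 4}:
n :  0  1  2  3  4  5  6  7  8  9 10
G :  0  1  0  1  2  3  2  0  1  0  1
G_A(10) = 1.
Pile B, S = {3, 5, 7}:
n :  0  1  2  3  4  5  6  7  8  9 10 11 12 13 14 15 16 17
G :  0  0  0  1  1  1  2  2  2  3  0  0  0  1  1  1  2  2
G_B(17) = 2.
Pile C, S = {1, 4, 9}:
n : 0 1 2 3 4 5 6 7
G : 0 1 0 1 2 0 1 0
G_C(7) = 0.
Combined Grundy value = 1 ⊕ 2 ⊕ 0 = 3.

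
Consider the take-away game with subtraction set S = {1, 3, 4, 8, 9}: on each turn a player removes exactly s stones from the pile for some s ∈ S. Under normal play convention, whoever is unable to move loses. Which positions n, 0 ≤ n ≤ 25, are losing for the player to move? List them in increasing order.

0, 2, 7, 12, 14, 19, 24

n :  0  1  2  3  4  5  6  7  8  9 10 11 12 13 14 15 16 17 18 19 20 21 22 23 24 25
G :  0  1  0  1  2  3  2  0  1  4  3  2  0  1  0  1  2  3  2  0  1  4  3  2  0  1
P-positions are exactly the n with G(n) = 0.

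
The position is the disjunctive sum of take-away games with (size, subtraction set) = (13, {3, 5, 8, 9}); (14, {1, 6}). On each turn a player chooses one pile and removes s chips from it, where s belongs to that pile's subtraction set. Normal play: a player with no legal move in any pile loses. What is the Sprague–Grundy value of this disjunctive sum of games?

Pile A, S = {3, 5, 8, 9}:
n :  0  1  2  3  4  5  6  7  8  9 10 11 12 13
G :  0  0  0  1  1  1  2  2  2  3  3  3  0  0
G_A(13) = 0.
Pile B, S = {1, 6}:
G(0) = 0
G(1) = mex{0} = 1
G(2) = mex{1} = 0
G(3) = mex{0} = 1
G(4) = mex{1} = 0
G(5) = mex{0} = 1
G(6) = mex{1,0} = 2
G(7) = mex{2,1} = 0
G(8) = mex{0,0} = 1
G(9) = mex{1,1} = 0
G(10) = mex{0,0} = 1
G(11) = mex{1,1} = 0
G(12) = mex{0,2} = 1
G(13) = mex{1,0} = 2
G(14) = mex{2,1} = 0
G_B(14) = 0.
Combined Grundy value = 0 ⊕ 0 = 0.

0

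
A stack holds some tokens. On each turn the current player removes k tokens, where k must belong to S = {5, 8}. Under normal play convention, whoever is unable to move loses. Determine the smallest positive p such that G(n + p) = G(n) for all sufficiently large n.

13

n :  0  1  2  3  4  5  6  7  8  9 10 11 12 13 14 15 16 17 18 19 20 21 22 23 24 25 26 27
G :  0  0  0  0  0  1  1  1  1  1  2  2  2  0  0  0  0  0  1  1  1  1  1  2  2  2  0  0
G(n+13) = G(n) holds for n = 0,…,7 (a full window of length max(S) = 8), so the sequence is purely periodic with period 13.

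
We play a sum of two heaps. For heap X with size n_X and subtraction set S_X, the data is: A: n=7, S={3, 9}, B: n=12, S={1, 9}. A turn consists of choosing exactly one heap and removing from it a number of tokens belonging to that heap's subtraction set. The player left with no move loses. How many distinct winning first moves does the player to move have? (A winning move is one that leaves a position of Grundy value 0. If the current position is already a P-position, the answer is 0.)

0

Heap A, S = {3, 9}:
n : 0 1 2 3 4 5 6 7
G : 0 0 0 1 1 1 0 0
G_A(7) = 0.
Heap B, S = {1, 9}:
n :  0  1  2  3  4  5  6  7  8  9 10 11 12
G :  0  1  0  1  0  1  0  1  0  1  0  1  0
G_B(12) = 0.
Combined Grundy value = 0 ⊕ 0 = 0.
A winning move leaves total XOR = 0, i.e. changes one component's Grundy value g to g ⊕ X where X is the current total.
Heap A: target g' = 0⊕0 = 0, but every legal move changes the Grundy value (mex property), so 0 moves.
Heap B: target g' = 0⊕0 = 0, but every legal move changes the Grundy value (mex property), so 0 moves.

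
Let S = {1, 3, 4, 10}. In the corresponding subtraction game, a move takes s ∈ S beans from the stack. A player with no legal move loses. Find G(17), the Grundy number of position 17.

n :  0  1  2  3  4  5  6  7  8  9 10 11 12 13 14 15 16 17
G :  0  1  0  1  2  3  2  0  1  0  1  2  3  2  0  1  0  1

1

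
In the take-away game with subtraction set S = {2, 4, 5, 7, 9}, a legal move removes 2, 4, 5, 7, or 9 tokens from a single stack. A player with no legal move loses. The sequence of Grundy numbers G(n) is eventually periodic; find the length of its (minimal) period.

G(0) = 0
G(1) = mex{} = 0
G(2) = mex{0} = 1
G(3) = mex{0} = 1
G(4) = mex{1,0} = 2
G(5) = mex{1,0,0} = 2
G(6) = mex{2,1,0} = 3
G(7) = mex{2,1,1,0} = 3
G(8) = mex{3,2,1,0} = 4
G(9) = mex{3,2,2,1,0} = 4
G(10) = mex{4,3,2,1,0} = 5
G(11) = mex{4,3,3,2,1} = 0
G(12) = mex{5,4,3,2,1} = 0
G(13) = mex{0,4,4,3,2} = 1
G(14) = mex{0,5,4,3,2} = 1
G(15) = mex{1,0,5,4,3} = 2
G(16) = mex{1,0,0,4,3} = 2
G(17) = mex{2,1,0,5,4} = 3
G(18) = mex{2,1,1,0,4} = 3
G(19) = mex{3,2,1,0,5} = 4
G(20) = mex{3,2,2,1,0} = 4
G(21) = mex{4,3,2,1,0} = 5
G(22) = mex{4,3,3,2,1} = 0
G(23) = mex{5,4,3,2,1} = 0
G(n+11) = G(n) holds for n = 0,…,8 (a full window of length max(S) = 9), so the sequence is purely periodic with period 11.

11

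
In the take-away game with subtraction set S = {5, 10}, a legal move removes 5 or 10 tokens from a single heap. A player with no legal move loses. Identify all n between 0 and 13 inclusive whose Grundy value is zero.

0, 1, 2, 3, 4

n :  0  1  2  3  4  5  6  7  8  9 10 11 12 13
G :  0  0  0  0  0  1  1  1  1  1  2  2  2  2
P-positions are exactly the n with G(n) = 0.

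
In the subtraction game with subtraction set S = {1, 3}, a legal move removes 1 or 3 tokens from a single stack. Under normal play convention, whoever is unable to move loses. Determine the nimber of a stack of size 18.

0

n :  0  1  2  3  4  5  6  7  8  9 10 11 12 13 14 15 16 17 18
G :  0  1  0  1  0  1  0  1  0  1  0  1  0  1  0  1  0  1  0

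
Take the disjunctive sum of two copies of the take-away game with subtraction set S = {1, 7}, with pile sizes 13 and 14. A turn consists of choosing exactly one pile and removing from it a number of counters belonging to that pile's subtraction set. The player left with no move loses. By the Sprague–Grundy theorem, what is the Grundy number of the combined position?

All piles use S = {1, 7}:
n :  0  1  2  3  4  5  6  7  8  9 10 11 12 13 14
G :  0  1  0  1  0  1  0  1  0  1  0  1  0  1  0
Pile A: G(13) = 1.
Pile B: G(14) = 0.
Combined Grundy value = 1 ⊕ 0 = 1.

1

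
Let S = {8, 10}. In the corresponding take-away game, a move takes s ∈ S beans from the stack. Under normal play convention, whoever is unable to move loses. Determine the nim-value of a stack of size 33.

n :  0  1  2  3  4  5  6  7  8  9 10 11 12 13 14 15 16 17 18 19 20 21 22 23 24 25 26 27 28 29 30 31 32 33
G :  0  0  0  0  0  0  0  0  1  1  1  1  1  1  1  1  2  2  0  0  0  0  0  0  0  0  1  1  1  1  1  1  1  1

1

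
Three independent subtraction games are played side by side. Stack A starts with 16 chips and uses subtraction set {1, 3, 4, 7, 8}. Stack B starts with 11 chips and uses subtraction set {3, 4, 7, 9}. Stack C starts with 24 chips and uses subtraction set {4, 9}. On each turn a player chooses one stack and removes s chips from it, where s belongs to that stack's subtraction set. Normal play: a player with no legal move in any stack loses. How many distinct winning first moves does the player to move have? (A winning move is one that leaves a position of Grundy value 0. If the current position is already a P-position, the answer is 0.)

3

Stack A, S = {1, 3, 4, 7, 8}:
G(0) = 0
G(1) = mex{0} = 1
G(2) = mex{1} = 0
G(3) = mex{0,0} = 1
G(4) = mex{1,1,0} = 2
G(5) = mex{2,0,1} = 3
G(6) = mex{3,1,0} = 2
G(7) = mex{2,2,1,0} = 3
G(8) = mex{3,3,2,1,0} = 4
G(9) = mex{4,2,3,0,1} = 5
G(10) = mex{5,3,2,1,0} = 4
G(11) = mex{4,4,3,2,1} = 0
G(12) = mex{0,5,4,3,2} = 1
G(13) = mex{1,4,5,2,3} = 0
G(14) = mex{0,0,4,3,2} = 1
G(15) = mex{1,1,0,4,3} = 2
G(16) = mex{2,0,1,5,4} = 3
G_A(16) = 3.
Stack B, S = {3, 4, 7, 9}:
n :  0  1  2  3  4  5  6  7  8  9 10 11
G :  0  0  0  1  1  1  2  2  2  3  3  3
G_B(11) = 3.
Stack C, S = {4, 9}:
n :  0  1  2  3  4  5  6  7  8  9 10 11 12 13 14 15 16 17 18 19 20 21 22 23 24
G :  0  0  0  0  1  1  1  1  0  2  2  2  1  0  0  0  0  1  1  1  1  0  2  2  2
G_C(24) = 2.
Combined Grundy value = 3 ⊕ 3 ⊕ 2 = 2.
A winning move leaves total XOR = 0, i.e. changes one component's Grundy value g to g ⊕ X where X is the current total.
Stack A: need g' = 3⊕2 = 1. Options: 16−1→G=2, 16−3→G=0, 16−4→G=1, 16−7→G=5, 16−8→G=4. Hits: 1.
Stack B: need g' = 3⊕2 = 1. Options: 11−3→G=2, 11−4→G=2, 11−7→G=1, 11−9→G=0. Hits: 1.
Stack C: need g' = 2⊕2 = 0. Options: 24−4→G=1, 24−9→G=0. Hits: 1.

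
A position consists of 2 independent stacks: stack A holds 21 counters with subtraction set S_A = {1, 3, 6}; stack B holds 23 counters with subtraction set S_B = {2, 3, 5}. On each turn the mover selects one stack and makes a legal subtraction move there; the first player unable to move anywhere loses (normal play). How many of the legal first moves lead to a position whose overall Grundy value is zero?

Stack A, S = {1, 3, 6}:
n :  0  1  2  3  4  5  6  7  8  9 10 11 12 13 14 15 16 17 18 19 20 21
G :  0  1  0  1  0  1  2  3  2  0  1  0  1  0  1  2  3  2  0  1  0  1
G_A(21) = 1.
Stack B, S = {2, 3, 5}:
G(0) = 0
G(1) = mex{} = 0
G(2) = mex{0} = 1
G(3) = mex{0,0} = 1
G(4) = mex{1,0} = 2
G(5) = mex{1,1,0} = 2
G(6) = mex{2,1,0} = 3
G(7) = mex{2,2,1} = 0
G(8) = mex{3,2,1} = 0
G(9) = mex{0,3,2} = 1
G(10) = mex{0,0,2} = 1
G(11) = mex{1,0,3} = 2
G(12) = mex{1,1,0} = 2
G(13) = mex{2,1,0} = 3
G(14) = mex{2,2,1} = 0
G(15) = mex{3,2,1} = 0
G(16) = mex{0,3,2} = 1
G(17) = mex{0,0,2} = 1
G(18) = mex{1,0,3} = 2
G(19) = mex{1,1,0} = 2
G(20) = mex{2,1,0} = 3
G(21) = mex{2,2,1} = 0
G(22) = mex{3,2,1} = 0
G(23) = mex{0,3,2} = 1
G_B(23) = 1.
Combined Grundy value = 1 ⊕ 1 = 0.
A winning move leaves total XOR = 0, i.e. changes one component's Grundy value g to g ⊕ X where X is the current total.
Stack A: target g' = 1⊕0 = 1, but every legal move changes the Grundy value (mex property), so 0 moves.
Stack B: target g' = 1⊕0 = 1, but every legal move changes the Grundy value (mex property), so 0 moves.

0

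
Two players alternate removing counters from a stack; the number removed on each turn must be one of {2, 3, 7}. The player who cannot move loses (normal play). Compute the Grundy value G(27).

1

n :  0  1  2  3  4  5  6  7  8  9 10 11 12 13 14 15 16 17 18 19 20 21 22 23 24 25 26 27
G :  0  0  1  1  2  0  0  1  1  2  0  0  1  1  2  0  0  1  1  2  0  0  1  1  2  0  0  1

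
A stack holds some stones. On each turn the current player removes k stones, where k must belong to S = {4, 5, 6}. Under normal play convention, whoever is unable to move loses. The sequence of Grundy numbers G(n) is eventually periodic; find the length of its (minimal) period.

G(0) = 0
G(1) = mex{} = 0
G(2) = mex{} = 0
G(3) = mex{} = 0
G(4) = mex{0} = 1
G(5) = mex{0,0} = 1
G(6) = mex{0,0,0} = 1
G(7) = mex{0,0,0} = 1
G(8) = mex{1,0,0} = 2
G(9) = mex{1,1,0} = 2
G(10) = mex{1,1,1} = 0
G(11) = mex{1,1,1} = 0
G(12) = mex{2,1,1} = 0
G(13) = mex{2,2,1} = 0
G(14) = mex{0,2,2} = 1
G(15) = mex{0,0,2} = 1
G(16) = mex{0,0,0} = 1
G(17) = mex{0,0,0} = 1
G(18) = mex{1,0,0} = 2
G(19) = mex{1,1,0} = 2
G(20) = mex{1,1,1} = 0
G(21) = mex{1,1,1} = 0
G(n+10) = G(n) holds for n = 0,…,5 (a full window of length max(S) = 6), so the sequence is purely periodic with period 10.

10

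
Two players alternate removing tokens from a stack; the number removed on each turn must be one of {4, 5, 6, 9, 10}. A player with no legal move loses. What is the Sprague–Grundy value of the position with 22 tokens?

2

G(0) = 0
G(1) = mex{} = 0
G(2) = mex{} = 0
G(3) = mex{} = 0
G(4) = mex{0} = 1
G(5) = mex{0,0} = 1
G(6) = mex{0,0,0} = 1
G(7) = mex{0,0,0} = 1
G(8) = mex{1,0,0} = 2
G(9) = mex{1,1,0,0} = 2
G(10) = mex{1,1,1,0,0} = 2
G(11) = mex{1,1,1,0,0} = 2
G(12) = mex{2,1,1,0,0} = 3
G(13) = mex{2,2,1,1,0} = 3
G(14) = mex{2,2,2,1,1} = 0
G(15) = mex{2,2,2,1,1} = 0
G(16) = mex{3,2,2,1,1} = 0
G(17) = mex{3,3,2,2,1} = 0
G(18) = mex{0,3,3,2,2} = 1
G(19) = mex{0,0,3,2,2} = 1
G(20) = mex{0,0,0,2,2} = 1
G(21) = mex{0,0,0,3,2} = 1
G(22) = mex{1,0,0,3,3} = 2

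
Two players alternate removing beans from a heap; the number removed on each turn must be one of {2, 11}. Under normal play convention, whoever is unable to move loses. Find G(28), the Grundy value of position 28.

n :  0  1  2  3  4  5  6  7  8  9 10 11 12 13 14 15 16 17 18 19 20 21 22 23 24 25 26 27 28
G :  0  0  1  1  0  0  1  1  0  0  1  1  2  0  0  1  1  0  0  1  1  0  0  1  1  2  0  0  1

1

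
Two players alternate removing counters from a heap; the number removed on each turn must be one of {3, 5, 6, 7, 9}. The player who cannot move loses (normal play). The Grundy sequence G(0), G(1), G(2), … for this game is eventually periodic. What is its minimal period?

n :  0  1  2  3  4  5  6  7  8  9 10 11 12 13 14 15 16 17 18 19 20 21 22 23 24 25
G :  0  0  0  1  1  1  2  2  2  3  3  3  0  0  0  1  1  1  2  2  2  3  3  3  0  0
G(n+12) = G(n) holds for n = 0,…,8 (a full window of length max(S) = 9), so the sequence is purely periodic with period 12.

12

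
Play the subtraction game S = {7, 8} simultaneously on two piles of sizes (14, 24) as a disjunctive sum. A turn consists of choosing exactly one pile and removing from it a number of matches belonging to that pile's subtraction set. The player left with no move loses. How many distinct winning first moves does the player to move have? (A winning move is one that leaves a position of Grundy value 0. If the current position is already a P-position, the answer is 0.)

1

All piles use S = {7, 8}:
G(0) = 0
G(1) = mex{} = 0
G(2) = mex{} = 0
G(3) = mex{} = 0
G(4) = mex{} = 0
G(5) = mex{} = 0
G(6) = mex{} = 0
G(7) = mex{0} = 1
G(8) = mex{0,0} = 1
G(9) = mex{0,0} = 1
G(10) = mex{0,0} = 1
G(11) = mex{0,0} = 1
G(12) = mex{0,0} = 1
G(13) = mex{0,0} = 1
G(14) = mex{1,0} = 2
G(15) = mex{1,1} = 0
G(16) = mex{1,1} = 0
G(17) = mex{1,1} = 0
G(18) = mex{1,1} = 0
G(19) = mex{1,1} = 0
G(20) = mex{1,1} = 0
G(21) = mex{2,1} = 0
G(22) = mex{0,2} = 1
G(23) = mex{0,0} = 1
G(24) = mex{0,0} = 1
Pile A: G(14) = 2.
Pile B: G(24) = 1.
Combined Grundy value = 2 ⊕ 1 = 3.
A winning move leaves total XOR = 0, i.e. changes one component's Grundy value g to g ⊕ X where X is the current total.
Pile A: need g' = 2⊕3 = 1. Options: 14−7→G=1, 14−8→G=0. Hits: 1.
Pile B: need g' = 1⊕3 = 2. Options: 24−7→G=0, 24−8→G=0. Hits: 0.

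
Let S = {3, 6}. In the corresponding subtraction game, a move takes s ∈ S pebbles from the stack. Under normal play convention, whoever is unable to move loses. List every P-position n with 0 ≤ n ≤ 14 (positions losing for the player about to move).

G(0) = 0
G(1) = mex{} = 0
G(2) = mex{} = 0
G(3) = mex{0} = 1
G(4) = mex{0} = 1
G(5) = mex{0} = 1
G(6) = mex{1,0} = 2
G(7) = mex{1,0} = 2
G(8) = mex{1,0} = 2
G(9) = mex{2,1} = 0
G(10) = mex{2,1} = 0
G(11) = mex{2,1} = 0
G(12) = mex{0,2} = 1
G(13) = mex{0,2} = 1
G(14) = mex{0,2} = 1
P-positions are exactly the n with G(n) = 0.

0, 1, 2, 9, 10, 11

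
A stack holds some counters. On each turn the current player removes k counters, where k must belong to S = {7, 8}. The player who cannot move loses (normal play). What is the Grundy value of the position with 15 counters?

0

G(0) = 0
G(1) = mex{} = 0
G(2) = mex{} = 0
G(3) = mex{} = 0
G(4) = mex{} = 0
G(5) = mex{} = 0
G(6) = mex{} = 0
G(7) = mex{0} = 1
G(8) = mex{0,0} = 1
G(9) = mex{0,0} = 1
G(10) = mex{0,0} = 1
G(11) = mex{0,0} = 1
G(12) = mex{0,0} = 1
G(13) = mex{0,0} = 1
G(14) = mex{1,0} = 2
G(15) = mex{1,1} = 0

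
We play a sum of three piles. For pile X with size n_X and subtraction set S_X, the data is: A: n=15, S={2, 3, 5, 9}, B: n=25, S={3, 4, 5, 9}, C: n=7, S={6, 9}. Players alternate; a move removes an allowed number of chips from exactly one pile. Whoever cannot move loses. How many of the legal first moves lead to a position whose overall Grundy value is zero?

0

Pile A, S = {2, 3, 5, 9}:
n :  0  1  2  3  4  5  6  7  8  9 10 11 12 13 14 15
G :  0  0  1  1  2  2  3  0  0  1  1  2  2  3  0  0
G_A(15) = 0.
Pile B, S = {3, 4, 5, 9}:
n :  0  1  2  3  4  5  6  7  8  9 10 11 12 13 14 15 16 17 18 19 20 21 22 23 24 25
G :  0  0  0  1  1  1  2  2  0  3  3  1  4  2  0  0  0  1  1  1  2  2  0  3  3  1
G_B(25) = 1.
Pile C, S = {6, 9}:
G(0) = 0
G(1) = mex{} = 0
G(2) = mex{} = 0
G(3) = mex{} = 0
G(4) = mex{} = 0
G(5) = mex{} = 0
G(6) = mex{0} = 1
G(7) = mex{0} = 1
G_C(7) = 1.
Combined Grundy value = 0 ⊕ 1 ⊕ 1 = 0.
A winning move leaves total XOR = 0, i.e. changes one component's Grundy value g to g ⊕ X where X is the current total.
Pile A: target g' = 0⊕0 = 0, but every legal move changes the Grundy value (mex property), so 0 moves.
Pile B: target g' = 1⊕0 = 1, but every legal move changes the Grundy value (mex property), so 0 moves.
Pile C: target g' = 1⊕0 = 1, but every legal move changes the Grundy value (mex property), so 0 moves.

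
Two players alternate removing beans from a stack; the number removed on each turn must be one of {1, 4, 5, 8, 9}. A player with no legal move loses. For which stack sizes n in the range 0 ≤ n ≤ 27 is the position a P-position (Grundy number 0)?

G(0) = 0
G(1) = mex{0} = 1
G(2) = mex{1} = 0
G(3) = mex{0} = 1
G(4) = mex{1,0} = 2
G(5) = mex{2,1,0} = 3
G(6) = mex{3,0,1} = 2
G(7) = mex{2,1,0} = 3
G(8) = mex{3,2,1,0} = 4
G(9) = mex{4,3,2,1,0} = 5
G(10) = mex{5,2,3,0,1} = 4
G(11) = mex{4,3,2,1,0} = 5
G(12) = mex{5,4,3,2,1} = 0
G(13) = mex{0,5,4,3,2} = 1
G(14) = mex{1,4,5,2,3} = 0
G(15) = mex{0,5,4,3,2} = 1
G(16) = mex{1,0,5,4,3} = 2
G(17) = mex{2,1,0,5,4} = 3
G(18) = mex{3,0,1,4,5} = 2
G(19) = mex{2,1,0,5,4} = 3
G(20) = mex{3,2,1,0,5} = 4
G(21) = mex{4,3,2,1,0} = 5
G(22) = mex{5,2,3,0,1} = 4
G(23) = mex{4,3,2,1,0} = 5
G(24) = mex{5,4,3,2,1} = 0
G(25) = mex{0,5,4,3,2} = 1
G(26) = mex{1,4,5,2,3} = 0
G(27) = mex{0,5,4,3,2} = 1
P-positions are exactly the n with G(n) = 0.

0, 2, 12, 14, 24, 26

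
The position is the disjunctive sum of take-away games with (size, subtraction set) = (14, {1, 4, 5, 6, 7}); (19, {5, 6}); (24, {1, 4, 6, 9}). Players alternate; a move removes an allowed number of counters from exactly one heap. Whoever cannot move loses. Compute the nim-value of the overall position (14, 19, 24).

Heap A, S = {1, 4, 5, 6, 7}:
G(0) = 0
G(1) = mex{0} = 1
G(2) = mex{1} = 0
G(3) = mex{0} = 1
G(4) = mex{1,0} = 2
G(5) = mex{2,1,0} = 3
G(6) = mex{3,0,1,0} = 2
G(7) = mex{2,1,0,1,0} = 3
G(8) = mex{3,2,1,0,1} = 4
G(9) = mex{4,3,2,1,0} = 5
G(10) = mex{5,2,3,2,1} = 0
G(11) = mex{0,3,2,3,2} = 1
G(12) = mex{1,4,3,2,3} = 0
G(13) = mex{0,5,4,3,2} = 1
G(14) = mex{1,0,5,4,3} = 2
G_A(14) = 2.
Heap B, S = {5, 6}:
n :  0  1  2  3  4  5  6  7  8  9 10 11 12 13 14 15 16 17 18 19
G :  0  0  0  0  0  1  1  1  1  1  2  0  0  0  0  0  1  1  1  1
G_B(19) = 1.
Heap C, S = {1, 4, 6, 9}:
n :  0  1  2  3  4  5  6  7  8  9 10 11 12 13 14 15 16 17 18 19 20 21 22 23 24
G :  0  1  0  1  2  0  1  0  1  2  0  1  0  1  2  0  1  0  1  2  0  1  0  1  2
G_C(24) = 2.
Combined Grundy value = 2 ⊕ 1 ⊕ 2 = 1.

1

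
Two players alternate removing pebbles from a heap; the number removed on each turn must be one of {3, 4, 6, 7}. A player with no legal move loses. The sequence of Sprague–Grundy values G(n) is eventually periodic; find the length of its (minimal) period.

10

n :  0  1  2  3  4  5  6  7  8  9 10 11 12 13 14 15 16 17 18 19 20 21
G :  0  0  0  1  1  1  2  2  2  3  0  0  0  1  1  1  2  2  2  3  0  0
G(n+10) = G(n) holds for n = 0,…,6 (a full window of length max(S) = 7), so the sequence is purely periodic with period 10.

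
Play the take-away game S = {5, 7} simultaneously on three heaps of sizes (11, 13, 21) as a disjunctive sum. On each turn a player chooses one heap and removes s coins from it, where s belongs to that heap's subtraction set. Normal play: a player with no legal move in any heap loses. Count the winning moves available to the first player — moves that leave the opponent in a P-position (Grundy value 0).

1

All heaps use S = {5, 7}:
n :  0  1  2  3  4  5  6  7  8  9 10 11 12 13 14 15 16 17 18 19 20 21
G :  0  0  0  0  0  1  1  1  1  1  2  2  0  0  0  0  0  1  1  1  1  1
Heap A: G(11) = 2.
Heap B: G(13) = 0.
Heap C: G(21) = 1.
Combined Grundy value = 2 ⊕ 0 ⊕ 1 = 3.
A winning move leaves total XOR = 0, i.e. changes one component's Grundy value g to g ⊕ X where X is the current total.
Heap A: need g' = 2⊕3 = 1. Options: 11−5→G=1, 11−7→G=0. Hits: 1.
Heap B: need g' = 0⊕3 = 3. Options: 13−5→G=1, 13−7→G=1. Hits: 0.
Heap C: need g' = 1⊕3 = 2. Options: 21−5→G=0, 21−7→G=0. Hits: 0.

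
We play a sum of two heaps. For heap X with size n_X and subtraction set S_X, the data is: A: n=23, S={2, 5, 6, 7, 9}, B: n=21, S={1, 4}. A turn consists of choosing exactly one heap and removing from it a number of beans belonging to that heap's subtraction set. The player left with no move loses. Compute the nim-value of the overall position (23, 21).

Heap A, S = {2, 5, 6, 7, 9}:
n :  0  1  2  3  4  5  6  7  8  9 10 11 12 13 14 15 16 17 18 19 20 21 22 23
G :  0  0  1  1  0  2  1  3  2  2  3  3  0  4  1  0  0  1  1  2  2  3  3  2
G_A(23) = 2.
Heap B, S = {1, 4}:
n :  0  1  2  3  4  5  6  7  8  9 10 11 12 13 14 15 16 17 18 19 20 21
G :  0  1  0  1  2  0  1  0  1  2  0  1  0  1  2  0  1  0  1  2  0  1
G_B(21) = 1.
Combined Grundy value = 2 ⊕ 1 = 3.

3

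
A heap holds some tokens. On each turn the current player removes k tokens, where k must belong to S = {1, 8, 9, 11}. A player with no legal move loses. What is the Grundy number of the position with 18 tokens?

0

G(0) = 0
G(1) = mex{0} = 1
G(2) = mex{1} = 0
G(3) = mex{0} = 1
G(4) = mex{1} = 0
G(5) = mex{0} = 1
G(6) = mex{1} = 0
G(7) = mex{0} = 1
G(8) = mex{1,0} = 2
G(9) = mex{2,1,0} = 3
G(10) = mex{3,0,1} = 2
G(11) = mex{2,1,0,0} = 3
G(12) = mex{3,0,1,1} = 2
G(13) = mex{2,1,0,0} = 3
G(14) = mex{3,0,1,1} = 2
G(15) = mex{2,1,0,0} = 3
G(16) = mex{3,2,1,1} = 0
G(17) = mex{0,3,2,0} = 1
G(18) = mex{1,2,3,1} = 0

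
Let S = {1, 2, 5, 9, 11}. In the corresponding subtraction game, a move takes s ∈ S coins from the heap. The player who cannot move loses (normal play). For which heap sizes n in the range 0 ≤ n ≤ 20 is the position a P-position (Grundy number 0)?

G(0) = 0
G(1) = mex{0} = 1
G(2) = mex{1,0} = 2
G(3) = mex{2,1} = 0
G(4) = mex{0,2} = 1
G(5) = mex{1,0,0} = 2
G(6) = mex{2,1,1} = 0
G(7) = mex{0,2,2} = 1
G(8) = mex{1,0,0} = 2
G(9) = mex{2,1,1,0} = 3
G(10) = mex{3,2,2,1} = 0
G(11) = mex{0,3,0,2,0} = 1
G(12) = mex{1,0,1,0,1} = 2
G(13) = mex{2,1,2,1,2} = 0
G(14) = mex{0,2,3,2,0} = 1
G(15) = mex{1,0,0,0,1} = 2
G(16) = mex{2,1,1,1,2} = 0
G(17) = mex{0,2,2,2,0} = 1
G(18) = mex{1,0,0,3,1} = 2
G(19) = mex{2,1,1,0,2} = 3
G(20) = mex{3,2,2,1,3} = 0
P-positions are exactly the n with G(n) = 0.

0, 3, 6, 10, 13, 16, 20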